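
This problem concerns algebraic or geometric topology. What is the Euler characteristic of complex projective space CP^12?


CP^12 has one cell in each even dimension 0, 2, ..., 2*12 (12+1 cells total).
All cells are even-dimensional, so chi = number of cells.
chi = 12 + 1 = 13

13


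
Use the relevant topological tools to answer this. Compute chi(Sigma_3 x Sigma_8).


chi(Sigma_3) = 2 - 2*3 = -4
chi(Sigma_8) = 2 - 2*8 = -14
chi(product) = (-4) * (-14) = 56

56


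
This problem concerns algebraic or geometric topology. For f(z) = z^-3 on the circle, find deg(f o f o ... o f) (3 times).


deg(f) = -3. Degree is multiplicative: deg(f^3) = (deg f)^3.
deg(f^3) = (-3)^3 = -27

-27


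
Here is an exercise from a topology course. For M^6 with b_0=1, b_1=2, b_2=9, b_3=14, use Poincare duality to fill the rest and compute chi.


By Poincare duality b_k = b_{6-k}, so full Betti numbers: b_0=1, b_1=2, b_2=9, b_3=14, b_4=9, b_5=2, b_6=1.
chi = sum (-1)^k b_k = 2

2


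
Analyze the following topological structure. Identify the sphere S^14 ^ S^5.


S^m ^ S^n = S^{m+n}.
k = 14 + 5 = 19

19


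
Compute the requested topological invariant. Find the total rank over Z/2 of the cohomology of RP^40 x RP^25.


dim H^*(RP^n; Z/2) = n+1 (one Z/2 in each degree 0..n).
Total Betti number is multiplicative.
Total = (40+1) * (25+1) = 41 * 26 = 1066

1066


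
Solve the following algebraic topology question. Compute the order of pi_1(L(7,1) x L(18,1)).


pi_1(X x Y) = pi_1(X) x pi_1(Y).
pi_1(L(7,1)) = Z/7, pi_1(L(18,1)) = Z/18.
|Z/7 x Z/18| = 7 * 18 = 126

126


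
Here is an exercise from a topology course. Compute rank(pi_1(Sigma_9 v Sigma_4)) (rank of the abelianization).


For a wedge: H_1(A v B) = H_1(A) + H_1(B).
b_1(Sigma_9) = 18, b_1(Sigma_4) = 8.
b_1 = 18 + 8 = 26

26


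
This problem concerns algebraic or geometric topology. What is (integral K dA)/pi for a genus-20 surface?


Gauss-Bonnet: integral K dA = 2*pi*chi(M).
chi(Sigma_20) = 2 - 2*20 = -38.
(integral K dA)/pi = 2*chi = 2*(-38) = -76

-76


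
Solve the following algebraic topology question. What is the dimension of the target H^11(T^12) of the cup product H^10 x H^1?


Cup product: H^p x H^q -> H^{p+q}; here p+q = 10+1 = 11.
rank H^k(T^n) = C(n,k).
C(12,11) = 12

12


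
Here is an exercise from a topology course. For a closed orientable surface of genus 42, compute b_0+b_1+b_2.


For Sigma_42: b_0 = 1, b_1 = 2g = 84, b_2 = 1.
Total = 1 + 84 + 1 = 86

86


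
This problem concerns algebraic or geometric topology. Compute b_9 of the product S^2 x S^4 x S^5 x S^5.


Each S^d has Poincare polynomial 1 + t^d.
The product S^2 x S^4 x S^5 x S^5 has Poincare polynomial prod(1+t^d_i).
Expanding: b_0=1, b_2=1, b_4=1, b_5=2, b_6=1, b_7=2, b_9=2, b_10=1, b_11=2, b_12=1, b_14=1, b_16=1.
b_9 = 2

2


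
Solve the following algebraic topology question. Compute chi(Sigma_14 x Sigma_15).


chi(Sigma_14) = 2 - 2*14 = -26
chi(Sigma_15) = 2 - 2*15 = -28
chi(product) = (-26) * (-28) = 728

728


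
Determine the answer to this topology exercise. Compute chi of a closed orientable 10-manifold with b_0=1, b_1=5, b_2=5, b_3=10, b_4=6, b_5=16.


By Poincare duality b_k = b_{10-k}, so full Betti numbers: b_0=1, b_1=5, b_2=5, b_3=10, b_4=6, b_5=16, b_6=6, b_7=10, b_8=5, b_9=5, b_10=1.
chi = sum (-1)^k b_k = -22

-22


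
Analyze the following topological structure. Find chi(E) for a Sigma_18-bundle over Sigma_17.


For a fiber bundle F -> E -> B (with CW structure): chi(E) = chi(B) * chi(F).
chi(Sigma_17) = -32, chi(Sigma_18) = -34.
chi(E) = (-32) * (-34) = 1088

1088


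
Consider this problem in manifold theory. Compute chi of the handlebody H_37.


A genus-g handlebody deformation retracts to a wedge of g circles.
chi(vee_g S^1) = 1 - g.
chi(H_37) = 1 - 37 = -36

-36


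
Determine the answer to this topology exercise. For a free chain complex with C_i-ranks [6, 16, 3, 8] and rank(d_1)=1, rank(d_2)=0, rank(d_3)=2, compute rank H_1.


rank H_k = rank(ker d_k) - rank(im d_{k+1}).
rank(ker d_1) = rank(C_1) - rank(d_1) = 16 - 1 = 15.
rank(im d_{1+1}) = 0.
rank H_1 = 15 - 0 = 15

15


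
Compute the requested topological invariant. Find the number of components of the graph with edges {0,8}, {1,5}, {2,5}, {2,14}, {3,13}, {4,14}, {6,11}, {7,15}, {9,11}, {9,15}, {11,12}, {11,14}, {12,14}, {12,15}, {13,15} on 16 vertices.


Run DFS/union-find over 16 vertices.
V = 16, E = 15.
Number of components = 3

3


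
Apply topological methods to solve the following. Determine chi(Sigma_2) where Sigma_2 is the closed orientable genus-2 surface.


For a closed orientable surface of genus g: chi = 2 - 2g.
Here g = 2.
chi = 2 - 2*2 = 2 - 4 = -2

-2


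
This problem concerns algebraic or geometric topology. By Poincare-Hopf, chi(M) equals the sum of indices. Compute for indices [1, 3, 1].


Poincare-Hopf: chi(M) = sum of indices of zeros.
chi = (1) + (3) + (1) = 5

5


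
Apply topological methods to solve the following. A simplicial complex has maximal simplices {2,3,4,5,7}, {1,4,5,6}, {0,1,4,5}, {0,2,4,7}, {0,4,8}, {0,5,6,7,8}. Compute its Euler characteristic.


Enumerate all faces; f-vector: f_0=9, f_1=27, f_2=31, f_3=13, f_4=2.
chi = sum (-1)^k f_k = 2

2


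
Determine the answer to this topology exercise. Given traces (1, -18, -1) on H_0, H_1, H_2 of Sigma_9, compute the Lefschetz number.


L(f) = tr(f_0*) - tr(f_1*) + tr(f_2*).
= 1 - (-18) + (-1)
= 18

18


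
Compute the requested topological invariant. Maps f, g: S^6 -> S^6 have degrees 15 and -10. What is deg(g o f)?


Degree is multiplicative under composition: deg(g o f) = deg(g) * deg(f).
= -10 * 15 = -150

-150


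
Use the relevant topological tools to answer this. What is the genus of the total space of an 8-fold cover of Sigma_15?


For an n-sheeted cover: chi(E) = n * chi(B).
chi(Sigma_15) = 2 - 2*15 = -28.
chi(E) = 8 * (-28) = -224.
genus(E) = (2 - chi(E))/2 = (2 - (-224))/2 = 226/2 = 113

113


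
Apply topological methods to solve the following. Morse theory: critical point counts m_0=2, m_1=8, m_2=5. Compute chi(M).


Morse theory: chi(M) = sum_k (-1)^k m_k where m_k = #(index-k critical points).
= (2) + (-8) + (5) = -1

-1


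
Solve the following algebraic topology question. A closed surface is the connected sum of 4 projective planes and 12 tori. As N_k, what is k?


Since a >= 1, the sum is non-orientable; each T^2 can be replaced by RP^2 # RP^2 (since T^2#RP^2 = 3RP^2).
Total crosscaps k = 4 + 2*12 = 28.
Check via chi: chi = 4*1 + 12*0 - (4+12-1)*2 = -26 = 2 - k = -26. Consistent.

28


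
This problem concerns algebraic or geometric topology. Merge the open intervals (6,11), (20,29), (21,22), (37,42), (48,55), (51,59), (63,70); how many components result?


Sort and merge overlapping open intervals.
Merged: (6,11), (20,29), (37,42), (48,59), (63,70).
Number of components = 5

5


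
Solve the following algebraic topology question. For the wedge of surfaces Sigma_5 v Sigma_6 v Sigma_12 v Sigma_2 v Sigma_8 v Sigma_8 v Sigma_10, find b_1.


For a wedge X v Y: reduced H_k(X v Y) = H_k(X) + H_k(Y).
Each Sigma_g contributes b_1 = 2g.
b_1 = 10 + 12 + 24 + 4 + 16 + 16 + 20 = 102

102


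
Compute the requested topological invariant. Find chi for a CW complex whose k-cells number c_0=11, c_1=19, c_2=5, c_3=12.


chi = sum_k (-1)^k c_k.
= (-1)^0*11 + (-1)^1*19 + (-1)^2*5 + (-1)^3*12
= (11) + (-19) + (5) + (-12)
= -15

-15


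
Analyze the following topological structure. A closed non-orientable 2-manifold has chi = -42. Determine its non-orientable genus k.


chi = 2 - k for closed non-orientable surfaces with k crosscaps.
-42 = 2 - k
k = 2 - (-42) = 44

44


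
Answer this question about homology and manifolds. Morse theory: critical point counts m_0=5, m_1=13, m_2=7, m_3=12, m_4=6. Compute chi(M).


Morse theory: chi(M) = sum_k (-1)^k m_k where m_k = #(index-k critical points).
= (5) + (-13) + (7) + (-12) + (6) = -7

-7


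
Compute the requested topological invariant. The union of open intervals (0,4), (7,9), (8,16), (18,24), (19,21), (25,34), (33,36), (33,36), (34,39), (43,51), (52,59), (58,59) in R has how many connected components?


Sort and merge overlapping open intervals.
Merged: (0,4), (7,16), (18,24), (25,39), (43,51), (52,59).
Number of components = 6

6


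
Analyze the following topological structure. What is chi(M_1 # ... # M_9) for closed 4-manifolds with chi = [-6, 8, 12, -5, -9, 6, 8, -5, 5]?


For n-manifolds: chi(A#B) = chi(A) + chi(B) - chi(S^4).
chi(S^4) = 1 + (-1)^4 = 2.
chi(#) = (sum chi_i) - (9-1)*chi(S^4) = 14 - 8*2 = -2

-2


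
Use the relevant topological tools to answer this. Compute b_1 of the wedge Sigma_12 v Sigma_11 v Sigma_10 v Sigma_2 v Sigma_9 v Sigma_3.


For a wedge X v Y: reduced H_k(X v Y) = H_k(X) + H_k(Y).
Each Sigma_g contributes b_1 = 2g.
b_1 = 24 + 22 + 20 + 4 + 18 + 6 = 94

94


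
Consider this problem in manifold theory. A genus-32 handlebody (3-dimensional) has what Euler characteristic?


A genus-g handlebody deformation retracts to a wedge of g circles.
chi(vee_g S^1) = 1 - g.
chi(H_32) = 1 - 32 = -31

-31


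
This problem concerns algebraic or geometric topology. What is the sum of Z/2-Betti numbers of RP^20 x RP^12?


dim H^*(RP^n; Z/2) = n+1 (one Z/2 in each degree 0..n).
Total Betti number is multiplicative.
Total = (20+1) * (12+1) = 21 * 13 = 273

273


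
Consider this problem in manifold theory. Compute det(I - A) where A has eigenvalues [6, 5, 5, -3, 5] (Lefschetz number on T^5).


For a torus self-map: L(f) = det(I - A) where A acts on H_1.
L(f) = (1-6) * (1-5) * (1-5) * (1--3) * (1-5) = -5 * -4 * -4 * 4 * -4 = 1280

1280


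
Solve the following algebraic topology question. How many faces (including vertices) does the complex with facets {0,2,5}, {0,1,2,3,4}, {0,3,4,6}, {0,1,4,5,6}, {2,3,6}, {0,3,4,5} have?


Each maximal simplex on m vertices has 2^m - 1 nonempty faces.
Take the union (dedupe shared faces).
Total distinct faces = 67

67


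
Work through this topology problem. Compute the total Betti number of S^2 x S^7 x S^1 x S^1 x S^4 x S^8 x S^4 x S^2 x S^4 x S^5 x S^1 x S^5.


Total Betti number is multiplicative under products.
Each S^d (d>=1) has total Betti number 2.
There are 12 sphere factors.
Total = 2^12 = 4096

4096


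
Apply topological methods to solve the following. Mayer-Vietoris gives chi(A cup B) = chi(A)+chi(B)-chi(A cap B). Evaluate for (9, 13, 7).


chi(A cup B) = chi(A) + chi(B) - chi(A cap B)
= 9 + (13) - (7)
= 15

15


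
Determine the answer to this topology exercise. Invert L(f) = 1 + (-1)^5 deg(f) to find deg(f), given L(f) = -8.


L(f) = 1 + (-1)^5 deg(f) on S^5.
-8 = 1 + (-1)^5 * deg(f)
(-1)^5 * deg(f) = -9
deg(f) = 9

9


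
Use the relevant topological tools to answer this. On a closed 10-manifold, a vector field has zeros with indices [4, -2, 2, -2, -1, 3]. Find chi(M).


Poincare-Hopf: chi(M) = sum of indices of zeros.
chi = (4) + (-2) + (2) + (-2) + (-1) + (3) = 4

4


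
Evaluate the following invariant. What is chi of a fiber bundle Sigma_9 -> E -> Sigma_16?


For a fiber bundle F -> E -> B (with CW structure): chi(E) = chi(B) * chi(F).
chi(Sigma_16) = -30, chi(Sigma_9) = -16.
chi(E) = (-30) * (-16) = 480

480


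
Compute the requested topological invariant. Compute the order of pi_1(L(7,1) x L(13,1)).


pi_1(X x Y) = pi_1(X) x pi_1(Y).
pi_1(L(7,1)) = Z/7, pi_1(L(13,1)) = Z/13.
|Z/7 x Z/13| = 7 * 13 = 91

91


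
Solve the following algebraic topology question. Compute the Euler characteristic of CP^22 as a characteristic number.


For any closed oriented manifold, <e(TM),[M]> = chi(M).
chi(CP^22) = 22+1 = 23

23


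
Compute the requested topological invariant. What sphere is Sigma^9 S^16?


Each suspension raises dimension by 1: Sigma S^n = S^{n+1}.
Sigma^9 S^16 = S^{16+9} = S^25

25


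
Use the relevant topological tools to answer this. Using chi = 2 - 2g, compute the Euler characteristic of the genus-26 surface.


For a closed orientable surface of genus g: chi = 2 - 2g.
Here g = 26.
chi = 2 - 2*26 = 2 - 52 = -50

-50


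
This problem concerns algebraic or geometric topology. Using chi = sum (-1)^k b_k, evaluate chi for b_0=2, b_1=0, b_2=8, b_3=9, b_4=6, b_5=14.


chi = sum_k (-1)^k b_k.
= (2) + (0) + (8) + (-9) + (6) + (-14)
= -7

-7


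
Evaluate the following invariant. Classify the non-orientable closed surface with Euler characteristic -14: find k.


chi = 2 - k for closed non-orientable surfaces with k crosscaps.
-14 = 2 - k
k = 2 - (-14) = 16

16


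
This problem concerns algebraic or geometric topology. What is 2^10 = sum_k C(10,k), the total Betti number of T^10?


b_k(T^10) = C(10,k), so the sum over k is sum_k C(10,k) = 2^10.
Total = 2^10 = 1024

1024


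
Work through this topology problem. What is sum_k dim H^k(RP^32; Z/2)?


H^k(RP^32; Z/2) = Z/2 for each 0 <= k <= 32.
Total dimension = 32 + 1 = 33

33


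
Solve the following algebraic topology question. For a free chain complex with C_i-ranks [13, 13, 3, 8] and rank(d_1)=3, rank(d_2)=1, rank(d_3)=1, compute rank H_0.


rank H_k = rank(ker d_k) - rank(im d_{k+1}).
rank(ker d_0) = rank(C_0) - rank(d_0) = 13 - 0 = 13.
rank(im d_{0+1}) = 3.
rank H_0 = 13 - 3 = 10

10


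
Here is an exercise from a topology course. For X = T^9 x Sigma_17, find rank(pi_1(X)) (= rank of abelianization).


pi_1(A x B) = pi_1(A) x pi_1(B); rank of abelianization = b_1.
b_1(T^9) = 9, b_1(Sigma_17) = 2*17 = 34.
b_1(product) = 9 + 34 = 43

43


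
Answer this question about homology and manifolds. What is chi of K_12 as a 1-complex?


K_12: V = 12, E = C(12,2) = 66.
chi = V - E = 12 - 66 = -54

-54


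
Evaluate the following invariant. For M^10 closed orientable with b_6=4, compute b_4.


Poincare duality for closed orientable n-manifolds: b_k = b_{n-k}.
Here n = 10, so b_4 = b_6 = 4

4


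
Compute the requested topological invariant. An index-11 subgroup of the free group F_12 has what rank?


Nielsen-Schreier: an index-n subgroup of F_r is free of rank 1 + n(r-1).
Equivalently: chi(cover) = n*chi(base); chi(vee_r S^1) = 1 - 12 = -11.
chi(E) = 11*(-11) = -121; rank = 1 - chi(E) = 1 - (-121) = 122.
rank = 1 + 11*(12-1) = 1 + 121 = 122

122


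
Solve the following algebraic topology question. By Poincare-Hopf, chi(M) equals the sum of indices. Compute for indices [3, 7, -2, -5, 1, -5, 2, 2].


Poincare-Hopf: chi(M) = sum of indices of zeros.
chi = (3) + (7) + (-2) + (-5) + (1) + (-5) + (2) + (2) = 3

3


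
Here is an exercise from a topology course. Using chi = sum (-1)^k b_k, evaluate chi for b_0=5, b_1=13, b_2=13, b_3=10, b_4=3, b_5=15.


chi = sum_k (-1)^k b_k.
= (5) + (-13) + (13) + (-10) + (3) + (-15)
= -17

-17


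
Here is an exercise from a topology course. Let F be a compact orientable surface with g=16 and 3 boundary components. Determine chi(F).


For a compact orientable surface with genus g and b boundary components: chi = 2 - 2g - b.
chi = 2 - 2*16 - 3 = 2 - 32 - 3 = -33

-33


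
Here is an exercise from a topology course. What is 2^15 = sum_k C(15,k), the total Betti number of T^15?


b_k(T^15) = C(15,k), so the sum over k is sum_k C(15,k) = 2^15.
Total = 2^15 = 32768

32768


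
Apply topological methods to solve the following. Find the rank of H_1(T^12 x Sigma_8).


pi_1(A x B) = pi_1(A) x pi_1(B); rank of abelianization = b_1.
b_1(T^12) = 12, b_1(Sigma_8) = 2*8 = 16.
b_1(product) = 12 + 16 = 28

28


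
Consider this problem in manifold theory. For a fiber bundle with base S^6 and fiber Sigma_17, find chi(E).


chi(S^6) = 2 (n even), chi(Sigma_17) = 2 - 2*17 = -32.
chi(E) = 2 * (-32) = -64

-64


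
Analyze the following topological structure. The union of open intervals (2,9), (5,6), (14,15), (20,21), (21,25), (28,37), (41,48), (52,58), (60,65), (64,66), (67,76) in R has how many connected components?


Sort and merge overlapping open intervals.
Merged: (2,9), (14,15), (20,21), (21,25), (28,37), (41,48), (52,58), (60,66), (67,76).
Number of components = 9

9


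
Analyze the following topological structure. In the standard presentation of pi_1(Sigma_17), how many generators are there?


Standard presentation: pi_1(Sigma_g) = <a_1,b_1,...,a_g,b_g | [a_1,b_1]...[a_g,b_g] = 1>.
Number of generators = 2g = 2*17 = 34

34


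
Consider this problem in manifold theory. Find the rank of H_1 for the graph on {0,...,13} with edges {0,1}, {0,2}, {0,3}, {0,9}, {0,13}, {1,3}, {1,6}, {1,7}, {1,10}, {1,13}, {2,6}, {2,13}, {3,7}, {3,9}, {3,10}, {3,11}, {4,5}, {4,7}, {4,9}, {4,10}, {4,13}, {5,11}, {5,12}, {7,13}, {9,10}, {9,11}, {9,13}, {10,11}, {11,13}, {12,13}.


b_1 = E - V + (number of components).
E = 30, V = 14, components = 2.
b_1 = 30 - 14 + 2 = 18

18


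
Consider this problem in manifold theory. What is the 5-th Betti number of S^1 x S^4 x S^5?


Each S^d has Poincare polynomial 1 + t^d.
The product S^1 x S^4 x S^5 has Poincare polynomial prod(1+t^d_i).
Expanding: b_0=1, b_1=1, b_4=1, b_5=2, b_6=1, b_9=1, b_10=1.
b_5 = 2

2


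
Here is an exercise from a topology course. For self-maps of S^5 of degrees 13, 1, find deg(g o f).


Degree is multiplicative under composition: deg(g o f) = deg(g) * deg(f).
= 1 * 13 = 13

13


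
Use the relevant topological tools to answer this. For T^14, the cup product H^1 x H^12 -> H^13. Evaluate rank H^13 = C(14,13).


Cup product: H^p x H^q -> H^{p+q}; here p+q = 1+12 = 13.
rank H^k(T^n) = C(n,k).
C(14,13) = 14

14


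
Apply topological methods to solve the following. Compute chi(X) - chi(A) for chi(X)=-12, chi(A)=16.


Relative Euler characteristic: chi(X, A) = chi(X) - chi(A).
= -12 - (16) = -28

-28


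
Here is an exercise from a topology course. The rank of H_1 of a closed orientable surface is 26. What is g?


For a closed orientable surface: b_1 = 2g.
26 = 2g
g = 26 / 2 = 13

13


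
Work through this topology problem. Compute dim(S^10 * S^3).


Join of spheres: S^m * S^n = S^{m+n+1}.
dim = 10 + 3 + 1 = 14

14


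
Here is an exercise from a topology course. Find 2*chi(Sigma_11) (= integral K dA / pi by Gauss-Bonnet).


Gauss-Bonnet: integral K dA = 2*pi*chi(M).
chi(Sigma_11) = 2 - 2*11 = -20.
(integral K dA)/pi = 2*chi = 2*(-20) = -40

-40


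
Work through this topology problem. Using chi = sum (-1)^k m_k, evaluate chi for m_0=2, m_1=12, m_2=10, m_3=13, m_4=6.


Morse theory: chi(M) = sum_k (-1)^k m_k where m_k = #(index-k critical points).
= (2) + (-12) + (10) + (-13) + (6) = -7

-7


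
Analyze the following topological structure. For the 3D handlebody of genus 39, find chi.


A genus-g handlebody deformation retracts to a wedge of g circles.
chi(vee_g S^1) = 1 - g.
chi(H_39) = 1 - 39 = -38

-38


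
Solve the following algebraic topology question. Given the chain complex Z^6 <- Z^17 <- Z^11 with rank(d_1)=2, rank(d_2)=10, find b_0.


rank H_k = rank(ker d_k) - rank(im d_{k+1}).
rank(ker d_0) = rank(C_0) - rank(d_0) = 6 - 0 = 6.
rank(im d_{0+1}) = 2.
rank H_0 = 6 - 2 = 4

4


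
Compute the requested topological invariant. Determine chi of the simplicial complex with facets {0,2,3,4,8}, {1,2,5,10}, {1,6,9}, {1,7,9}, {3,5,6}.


Enumerate all faces; f-vector: f_0=11, f_1=24, f_2=17, f_3=6, f_4=1.
chi = sum (-1)^k f_k = -1

-1


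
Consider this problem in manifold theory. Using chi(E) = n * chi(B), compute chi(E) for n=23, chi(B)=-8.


For a finite covering: chi(E) = (number of sheets) * chi(B).
chi(E) = 23 * (-8) = -184

-184


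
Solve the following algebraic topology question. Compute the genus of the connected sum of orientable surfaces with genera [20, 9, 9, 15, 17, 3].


Genus is additive under connected sum of orientable surfaces.
g = 20 + 9 + 9 + 15 + 17 + 3 = 73

73


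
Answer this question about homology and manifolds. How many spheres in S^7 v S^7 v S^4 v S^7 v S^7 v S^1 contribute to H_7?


For a wedge of spheres, H_k (k>0) is free on one generator per sphere of dimension k.
Spheres of dimension 7: count = 4.
b_7 = 4

4


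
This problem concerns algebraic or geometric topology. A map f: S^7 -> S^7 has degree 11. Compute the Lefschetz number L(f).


On S^7: L(f) = tr(f_0*) + (-1)^7 tr(f_7*) = 1 + (-1)^7 * deg(f).
L(f) = 1 + (-1)^7 * 11 = 1 + -11 = -10

-10


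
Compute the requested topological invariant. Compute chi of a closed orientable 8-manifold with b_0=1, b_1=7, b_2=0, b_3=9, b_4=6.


By Poincare duality b_k = b_{8-k}, so full Betti numbers: b_0=1, b_1=7, b_2=0, b_3=9, b_4=6, b_5=9, b_6=0, b_7=7, b_8=1.
chi = sum (-1)^k b_k = -24

-24


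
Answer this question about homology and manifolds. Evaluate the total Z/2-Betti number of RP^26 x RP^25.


dim H^*(RP^n; Z/2) = n+1 (one Z/2 in each degree 0..n).
Total Betti number is multiplicative.
Total = (26+1) * (25+1) = 27 * 26 = 702

702


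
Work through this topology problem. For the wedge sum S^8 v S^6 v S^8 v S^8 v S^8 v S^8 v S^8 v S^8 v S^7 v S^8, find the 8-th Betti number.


For a wedge of spheres, H_k (k>0) is free on one generator per sphere of dimension k.
Spheres of dimension 8: count = 8.
b_8 = 8

8


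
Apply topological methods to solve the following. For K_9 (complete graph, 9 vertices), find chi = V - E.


K_9: V = 9, E = C(9,2) = 36.
chi = V - E = 9 - 36 = -27

-27


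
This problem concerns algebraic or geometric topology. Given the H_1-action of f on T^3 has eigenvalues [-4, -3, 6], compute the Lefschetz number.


For a torus self-map: L(f) = det(I - A) where A acts on H_1.
L(f) = (1--4) * (1--3) * (1-6) = 5 * 4 * -5 = -100

-100


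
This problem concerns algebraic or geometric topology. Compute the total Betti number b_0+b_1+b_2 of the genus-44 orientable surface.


For Sigma_44: b_0 = 1, b_1 = 2g = 88, b_2 = 1.
Total = 1 + 88 + 1 = 90

90


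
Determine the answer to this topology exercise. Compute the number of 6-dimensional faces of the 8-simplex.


Delta^8 has 8+1 vertices. A 6-face is a choice of 6+1 vertices.
f_6 = C(8+1, 6+1) = C(9,7) = 36

36


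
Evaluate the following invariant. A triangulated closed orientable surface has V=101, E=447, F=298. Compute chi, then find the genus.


chi = V - E + F = 101 - 447 + 298 = -48
For orientable closed surface: chi = 2 - 2g, so g = (2 - chi)/2.
g = (2 - (-48)) / 2 = 50 / 2 = 25

25


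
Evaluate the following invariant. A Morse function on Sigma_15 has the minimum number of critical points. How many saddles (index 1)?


A perfect Morse function has m_k = b_k.
For Sigma_15: b_0=1, b_1=2g=30, b_2=1.
Saddles m_1 = 2g = 30

30


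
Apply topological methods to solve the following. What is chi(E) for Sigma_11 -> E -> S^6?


chi(S^6) = 2 (n even), chi(Sigma_11) = 2 - 2*11 = -20.
chi(E) = 2 * (-20) = -40

-40


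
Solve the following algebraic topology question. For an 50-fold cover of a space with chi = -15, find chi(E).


For a finite covering: chi(E) = (number of sheets) * chi(B).
chi(E) = 50 * (-15) = -750

-750


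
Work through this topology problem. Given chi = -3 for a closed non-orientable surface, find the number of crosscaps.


chi = 2 - k for closed non-orientable surfaces with k crosscaps.
-3 = 2 - k
k = 2 - (-3) = 5

5


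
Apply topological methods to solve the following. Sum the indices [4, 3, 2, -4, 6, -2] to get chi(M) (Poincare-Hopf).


Poincare-Hopf: chi(M) = sum of indices of zeros.
chi = (4) + (3) + (2) + (-4) + (6) + (-2) = 9

9


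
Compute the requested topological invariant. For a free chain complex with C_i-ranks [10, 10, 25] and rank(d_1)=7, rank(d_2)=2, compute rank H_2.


rank H_k = rank(ker d_k) - rank(im d_{k+1}).
rank(ker d_2) = rank(C_2) - rank(d_2) = 25 - 2 = 23.
rank(im d_{2+1}) = 0.
rank H_2 = 23 - 0 = 23

23


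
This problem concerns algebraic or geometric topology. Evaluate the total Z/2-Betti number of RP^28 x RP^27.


dim H^*(RP^n; Z/2) = n+1 (one Z/2 in each degree 0..n).
Total Betti number is multiplicative.
Total = (28+1) * (27+1) = 29 * 28 = 812

812


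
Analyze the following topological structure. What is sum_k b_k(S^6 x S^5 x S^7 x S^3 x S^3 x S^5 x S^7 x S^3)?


Total Betti number is multiplicative under products.
Each S^d (d>=1) has total Betti number 2.
There are 8 sphere factors.
Total = 2^8 = 256

256


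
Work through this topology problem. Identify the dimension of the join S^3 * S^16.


Join of spheres: S^m * S^n = S^{m+n+1}.
dim = 3 + 16 + 1 = 20

20


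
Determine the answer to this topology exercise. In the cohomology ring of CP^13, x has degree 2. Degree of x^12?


|x| = 2 in H^*(CP^n).
|x^12| = 12 * |x| = 12 * 2 = 24

24


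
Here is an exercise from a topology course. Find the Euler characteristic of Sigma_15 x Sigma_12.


chi(Sigma_15) = 2 - 2*15 = -28
chi(Sigma_12) = 2 - 2*12 = -22
chi(product) = (-28) * (-22) = 616

616


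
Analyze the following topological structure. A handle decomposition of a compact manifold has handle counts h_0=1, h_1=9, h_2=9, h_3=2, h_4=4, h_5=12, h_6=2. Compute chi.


Handles of index k contribute (-1)^k to chi (same as CW cells).
chi = (1) + (-9) + (9) + (-2) + (4) + (-12) + (2) = -7

-7


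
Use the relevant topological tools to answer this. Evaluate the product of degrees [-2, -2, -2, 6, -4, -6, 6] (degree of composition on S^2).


Degree is multiplicative: deg(composition) = product of degrees.
= (-2) * (-2) * (-2) * (6) * (-4) * (-6) * (6) = -6912

-6912


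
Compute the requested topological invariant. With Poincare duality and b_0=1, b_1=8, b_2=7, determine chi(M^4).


By Poincare duality b_k = b_{4-k}, so full Betti numbers: b_0=1, b_1=8, b_2=7, b_3=8, b_4=1.
chi = sum (-1)^k b_k = -7

-7


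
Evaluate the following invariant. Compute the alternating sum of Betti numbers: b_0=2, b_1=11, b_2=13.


chi = sum_k (-1)^k b_k.
= (2) + (-11) + (13)
= 4

4


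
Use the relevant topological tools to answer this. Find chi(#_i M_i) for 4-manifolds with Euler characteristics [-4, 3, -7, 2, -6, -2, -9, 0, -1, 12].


For n-manifolds: chi(A#B) = chi(A) + chi(B) - chi(S^4).
chi(S^4) = 1 + (-1)^4 = 2.
chi(#) = (sum chi_i) - (10-1)*chi(S^4) = -12 - 9*2 = -30

-30


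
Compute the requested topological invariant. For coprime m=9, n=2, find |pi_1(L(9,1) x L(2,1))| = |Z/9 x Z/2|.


pi_1(X x Y) = pi_1(X) x pi_1(Y).
pi_1(L(9,1)) = Z/9, pi_1(L(2,1)) = Z/2.
|Z/9 x Z/2| = 9 * 2 = 18

18


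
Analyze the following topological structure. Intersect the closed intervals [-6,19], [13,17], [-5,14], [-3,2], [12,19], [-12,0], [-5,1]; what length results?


Intersection = [max(a_i), min(b_i)] = [13, 0].
Since 13 > 0, the intersection is empty.
Length = 0

0


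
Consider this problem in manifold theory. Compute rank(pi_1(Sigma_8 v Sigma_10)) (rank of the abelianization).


For a wedge: H_1(A v B) = H_1(A) + H_1(B).
b_1(Sigma_8) = 16, b_1(Sigma_10) = 20.
b_1 = 16 + 20 = 36

36


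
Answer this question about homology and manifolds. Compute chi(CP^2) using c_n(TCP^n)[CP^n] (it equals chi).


For any closed oriented manifold, <e(TM),[M]> = chi(M).
chi(CP^2) = 2+1 = 3

3


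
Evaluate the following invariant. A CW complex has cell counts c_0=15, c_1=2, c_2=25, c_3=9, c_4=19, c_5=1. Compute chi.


chi = sum_k (-1)^k c_k.
= (-1)^0*15 + (-1)^1*2 + (-1)^2*25 + (-1)^3*9 + (-1)^4*19 + (-1)^5*1
= (15) + (-2) + (25) + (-9) + (19) + (-1)
= 47

47


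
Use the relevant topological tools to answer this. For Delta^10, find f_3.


Delta^10 has 10+1 vertices. A 3-face is a choice of 3+1 vertices.
f_3 = C(10+1, 3+1) = C(11,4) = 330

330


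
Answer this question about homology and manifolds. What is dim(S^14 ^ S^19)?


S^m ^ S^n = S^{m+n}.
k = 14 + 19 = 33

33


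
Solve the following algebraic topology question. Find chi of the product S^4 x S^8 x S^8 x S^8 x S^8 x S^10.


chi is multiplicative: chi(X x Y) = chi(X) chi(Y).
Each even-dim sphere has chi = 2. There are 6 factors.
chi = 2^6 = 64

64


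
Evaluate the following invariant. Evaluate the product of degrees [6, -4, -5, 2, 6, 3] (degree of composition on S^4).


Degree is multiplicative: deg(composition) = product of degrees.
= (6) * (-4) * (-5) * (2) * (6) * (3) = 4320

4320


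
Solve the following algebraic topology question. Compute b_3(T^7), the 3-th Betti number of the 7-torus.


By the Kunneth formula, b_k(T^n) = C(n,k).
b_3(T^7) = C(7,3).
C(7,3) = 7!/(3!*4!) = 35

35


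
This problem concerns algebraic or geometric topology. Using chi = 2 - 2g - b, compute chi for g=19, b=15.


For a compact orientable surface with genus g and b boundary components: chi = 2 - 2g - b.
chi = 2 - 2*19 - 15 = 2 - 38 - 15 = -51

-51


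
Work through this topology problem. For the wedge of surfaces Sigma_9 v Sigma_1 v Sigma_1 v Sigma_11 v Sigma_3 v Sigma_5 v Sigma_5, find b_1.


For a wedge X v Y: reduced H_k(X v Y) = H_k(X) + H_k(Y).
Each Sigma_g contributes b_1 = 2g.
b_1 = 18 + 2 + 2 + 22 + 6 + 10 + 10 = 70

70


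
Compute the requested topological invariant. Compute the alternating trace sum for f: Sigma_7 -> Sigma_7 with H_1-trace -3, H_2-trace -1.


L(f) = tr(f_0*) - tr(f_1*) + tr(f_2*).
= 1 - (-3) + (-1)
= 3

3


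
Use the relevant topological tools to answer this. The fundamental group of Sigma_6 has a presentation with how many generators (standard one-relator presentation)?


Standard presentation: pi_1(Sigma_g) = <a_1,b_1,...,a_g,b_g | [a_1,b_1]...[a_g,b_g] = 1>.
Number of generators = 2g = 2*6 = 12

12


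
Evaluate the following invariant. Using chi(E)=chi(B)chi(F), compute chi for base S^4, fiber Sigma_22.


chi(S^4) = 2 (n even), chi(Sigma_22) = 2 - 2*22 = -42.
chi(E) = 2 * (-42) = -84

-84


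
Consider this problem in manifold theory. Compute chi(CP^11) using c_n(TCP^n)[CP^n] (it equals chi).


For any closed oriented manifold, <e(TM),[M]> = chi(M).
chi(CP^11) = 11+1 = 12

12


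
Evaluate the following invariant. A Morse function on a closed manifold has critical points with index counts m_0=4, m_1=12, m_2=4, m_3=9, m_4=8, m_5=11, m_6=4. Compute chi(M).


Morse theory: chi(M) = sum_k (-1)^k m_k where m_k = #(index-k critical points).
= (4) + (-12) + (4) + (-9) + (8) + (-11) + (4) = -12

-12


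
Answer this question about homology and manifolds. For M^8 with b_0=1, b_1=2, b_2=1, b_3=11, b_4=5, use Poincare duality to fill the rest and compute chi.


By Poincare duality b_k = b_{8-k}, so full Betti numbers: b_0=1, b_1=2, b_2=1, b_3=11, b_4=5, b_5=11, b_6=1, b_7=2, b_8=1.
chi = sum (-1)^k b_k = -17

-17


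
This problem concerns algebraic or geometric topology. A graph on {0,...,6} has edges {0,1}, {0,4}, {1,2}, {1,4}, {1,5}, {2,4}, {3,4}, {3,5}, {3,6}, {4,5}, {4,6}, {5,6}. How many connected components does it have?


Run DFS/union-find over 7 vertices.
V = 7, E = 12.
Number of components = 1

1


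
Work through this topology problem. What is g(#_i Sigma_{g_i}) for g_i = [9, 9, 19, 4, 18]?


Genus is additive under connected sum of orientable surfaces.
g = 9 + 9 + 19 + 4 + 18 = 59

59


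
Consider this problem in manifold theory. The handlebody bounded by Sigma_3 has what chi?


A genus-g handlebody deformation retracts to a wedge of g circles.
chi(vee_g S^1) = 1 - g.
chi(H_3) = 1 - 3 = -2

-2


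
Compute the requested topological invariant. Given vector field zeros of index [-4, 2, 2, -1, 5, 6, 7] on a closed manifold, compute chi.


Poincare-Hopf: chi(M) = sum of indices of zeros.
chi = (-4) + (2) + (2) + (-1) + (5) + (6) + (7) = 17

17


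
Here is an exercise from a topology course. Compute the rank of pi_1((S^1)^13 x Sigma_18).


pi_1(A x B) = pi_1(A) x pi_1(B); rank of abelianization = b_1.
b_1(T^13) = 13, b_1(Sigma_18) = 2*18 = 36.
b_1(product) = 13 + 36 = 49

49


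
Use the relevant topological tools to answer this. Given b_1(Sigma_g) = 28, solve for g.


For a closed orientable surface: b_1 = 2g.
28 = 2g
g = 28 / 2 = 14

14


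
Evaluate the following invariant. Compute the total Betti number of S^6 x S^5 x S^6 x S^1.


Total Betti number is multiplicative under products.
Each S^d (d>=1) has total Betti number 2.
There are 4 sphere factors.
Total = 2^4 = 16

16


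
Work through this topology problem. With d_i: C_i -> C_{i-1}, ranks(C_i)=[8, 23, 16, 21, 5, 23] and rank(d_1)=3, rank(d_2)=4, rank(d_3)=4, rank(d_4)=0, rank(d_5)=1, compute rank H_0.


rank H_k = rank(ker d_k) - rank(im d_{k+1}).
rank(ker d_0) = rank(C_0) - rank(d_0) = 8 - 0 = 8.
rank(im d_{0+1}) = 3.
rank H_0 = 8 - 3 = 5

5


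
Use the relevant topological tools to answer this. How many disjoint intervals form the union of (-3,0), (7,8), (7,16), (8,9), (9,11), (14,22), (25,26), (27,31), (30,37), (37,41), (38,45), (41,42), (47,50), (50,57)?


Sort and merge overlapping open intervals.
Merged: (-3,0), (7,22), (25,26), (27,37), (37,45), (47,50), (50,57).
Number of components = 7

7


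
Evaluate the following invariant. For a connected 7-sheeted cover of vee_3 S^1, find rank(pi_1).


Nielsen-Schreier: an index-n subgroup of F_r is free of rank 1 + n(r-1).
Equivalently: chi(cover) = n*chi(base); chi(vee_r S^1) = 1 - 3 = -2.
chi(E) = 7*(-2) = -14; rank = 1 - chi(E) = 1 - (-14) = 15.
rank = 1 + 7*(3-1) = 1 + 14 = 15

15


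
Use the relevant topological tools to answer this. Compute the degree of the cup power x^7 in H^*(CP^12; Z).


|x| = 2 in H^*(CP^n).
|x^7| = 7 * |x| = 7 * 2 = 14

14


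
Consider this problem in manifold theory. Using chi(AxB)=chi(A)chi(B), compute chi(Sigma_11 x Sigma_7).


chi(Sigma_11) = 2 - 2*11 = -20
chi(Sigma_7) = 2 - 2*7 = -12
chi(product) = (-20) * (-12) = 240

240


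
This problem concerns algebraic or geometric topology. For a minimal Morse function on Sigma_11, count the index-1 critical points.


A perfect Morse function has m_k = b_k.
For Sigma_11: b_0=1, b_1=2g=22, b_2=1.
Saddles m_1 = 2g = 22

22


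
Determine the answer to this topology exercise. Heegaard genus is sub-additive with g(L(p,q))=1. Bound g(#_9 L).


Heegaard genus satisfies g(A#B) <= g(A) + g(B).
Each lens space has g = 1.
Upper bound: 9 * 1 = 9

9


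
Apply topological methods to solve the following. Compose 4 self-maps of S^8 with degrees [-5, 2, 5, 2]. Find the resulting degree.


Degree is multiplicative: deg(composition) = product of degrees.
= (-5) * (2) * (5) * (2) = -100

-100


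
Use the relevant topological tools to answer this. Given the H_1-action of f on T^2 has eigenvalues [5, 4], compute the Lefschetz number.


For a torus self-map: L(f) = det(I - A) where A acts on H_1.
L(f) = (1-5) * (1-4) = -4 * -3 = 12

12


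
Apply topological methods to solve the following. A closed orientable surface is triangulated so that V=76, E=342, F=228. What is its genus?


chi = V - E + F = 76 - 342 + 228 = -38
For orientable closed surface: chi = 2 - 2g, so g = (2 - chi)/2.
g = (2 - (-38)) / 2 = 40 / 2 = 20

20


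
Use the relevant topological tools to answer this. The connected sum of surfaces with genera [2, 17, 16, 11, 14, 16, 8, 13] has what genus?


Genus is additive under connected sum of orientable surfaces.
g = 2 + 17 + 16 + 11 + 14 + 16 + 8 + 13 = 97

97


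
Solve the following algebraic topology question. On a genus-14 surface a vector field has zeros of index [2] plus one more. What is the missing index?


Poincare-Hopf: sum of indices = chi(M).
chi(Sigma_14) = 2 - 2*14 = -26.
Sum of known indices = 2.
x = chi - (sum known) = -26 - (2) = -28

-28


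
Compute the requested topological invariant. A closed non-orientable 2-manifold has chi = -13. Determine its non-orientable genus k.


chi = 2 - k for closed non-orientable surfaces with k crosscaps.
-13 = 2 - k
k = 2 - (-13) = 15

15


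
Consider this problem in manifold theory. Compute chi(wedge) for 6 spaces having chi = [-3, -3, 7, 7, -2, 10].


chi(A v B) = chi(A) + chi(B) - 1 (one point identified).
For 6 spaces: chi = (sum chi_i) - (6 - 1).
sum = 16; chi = 16 - 5 = 11

11


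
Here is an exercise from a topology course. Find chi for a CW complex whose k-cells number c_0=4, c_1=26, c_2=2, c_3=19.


chi = sum_k (-1)^k c_k.
= (-1)^0*4 + (-1)^1*26 + (-1)^2*2 + (-1)^3*19
= (4) + (-26) + (2) + (-19)
= -39

-39


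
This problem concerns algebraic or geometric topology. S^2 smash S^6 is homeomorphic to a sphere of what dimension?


S^m ^ S^n = S^{m+n}.
k = 2 + 6 = 8

8


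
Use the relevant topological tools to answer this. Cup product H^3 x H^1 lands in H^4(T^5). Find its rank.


Cup product: H^p x H^q -> H^{p+q}; here p+q = 3+1 = 4.
rank H^k(T^n) = C(n,k).
C(5,4) = 5

5


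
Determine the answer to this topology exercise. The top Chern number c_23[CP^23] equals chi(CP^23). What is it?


For any closed oriented manifold, <e(TM),[M]> = chi(M).
chi(CP^23) = 23+1 = 24

24


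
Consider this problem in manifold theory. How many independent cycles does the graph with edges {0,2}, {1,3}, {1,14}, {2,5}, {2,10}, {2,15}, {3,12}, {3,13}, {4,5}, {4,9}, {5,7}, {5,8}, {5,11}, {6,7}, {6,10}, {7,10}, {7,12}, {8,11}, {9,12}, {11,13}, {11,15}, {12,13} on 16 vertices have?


b_1 = E - V + (number of components).
E = 22, V = 16, components = 1.
b_1 = 22 - 16 + 1 = 7

7


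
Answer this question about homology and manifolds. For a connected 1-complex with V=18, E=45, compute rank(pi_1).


For a connected graph: rank(pi_1) = b_1 = E - V + 1 = 1 - chi.
chi = V - E = 18 - 45 = -27.
rank = 1 - (-27) = 45 - 18 + 1 = 28

28


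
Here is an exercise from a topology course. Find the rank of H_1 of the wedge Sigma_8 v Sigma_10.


For a wedge: H_1(A v B) = H_1(A) + H_1(B).
b_1(Sigma_8) = 16, b_1(Sigma_10) = 20.
b_1 = 16 + 20 = 36

36


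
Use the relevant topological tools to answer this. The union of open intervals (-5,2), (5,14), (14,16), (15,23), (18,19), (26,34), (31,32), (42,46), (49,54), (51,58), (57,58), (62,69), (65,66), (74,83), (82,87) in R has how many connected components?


Sort and merge overlapping open intervals.
Merged: (-5,2), (5,14), (14,23), (26,34), (42,46), (49,58), (62,69), (74,87).
Number of components = 8

8


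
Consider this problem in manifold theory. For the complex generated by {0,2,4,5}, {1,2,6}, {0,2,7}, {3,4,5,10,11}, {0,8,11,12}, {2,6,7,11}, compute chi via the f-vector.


Enumerate all faces; f-vector: f_0=12, f_1=30, f_2=24, f_3=8, f_4=1.
chi = sum (-1)^k f_k = -1

-1


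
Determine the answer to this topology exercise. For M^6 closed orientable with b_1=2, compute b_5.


Poincare duality for closed orientable n-manifolds: b_k = b_{n-k}.
Here n = 6, so b_5 = b_1 = 2

2


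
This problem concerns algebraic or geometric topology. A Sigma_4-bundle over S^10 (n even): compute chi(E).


chi(S^10) = 2 (n even), chi(Sigma_4) = 2 - 2*4 = -6.
chi(E) = 2 * (-6) = -12

-12


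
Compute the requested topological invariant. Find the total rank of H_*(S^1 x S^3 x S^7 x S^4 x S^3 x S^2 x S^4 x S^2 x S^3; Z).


Total Betti number is multiplicative under products.
Each S^d (d>=1) has total Betti number 2.
There are 9 sphere factors.
Total = 2^9 = 512

512


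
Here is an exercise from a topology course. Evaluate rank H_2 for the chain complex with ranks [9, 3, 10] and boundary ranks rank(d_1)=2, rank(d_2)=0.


rank H_k = rank(ker d_k) - rank(im d_{k+1}).
rank(ker d_2) = rank(C_2) - rank(d_2) = 10 - 0 = 10.
rank(im d_{2+1}) = 0.
rank H_2 = 10 - 0 = 10

10


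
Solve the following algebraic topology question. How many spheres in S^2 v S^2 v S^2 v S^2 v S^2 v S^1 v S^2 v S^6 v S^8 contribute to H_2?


For a wedge of spheres, H_k (k>0) is free on one generator per sphere of dimension k.
Spheres of dimension 2: count = 6.
b_2 = 6

6


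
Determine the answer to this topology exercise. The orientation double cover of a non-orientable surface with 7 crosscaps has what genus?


chi(N_7) = 2 - 7 = -5.
Double cover: chi(Sigma_g) = 2 * chi(N_7) = 2*(-5) = -10.
2 - 2g = -10, so g = (2 - (-10))/2 = 12/2 = 6

6
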